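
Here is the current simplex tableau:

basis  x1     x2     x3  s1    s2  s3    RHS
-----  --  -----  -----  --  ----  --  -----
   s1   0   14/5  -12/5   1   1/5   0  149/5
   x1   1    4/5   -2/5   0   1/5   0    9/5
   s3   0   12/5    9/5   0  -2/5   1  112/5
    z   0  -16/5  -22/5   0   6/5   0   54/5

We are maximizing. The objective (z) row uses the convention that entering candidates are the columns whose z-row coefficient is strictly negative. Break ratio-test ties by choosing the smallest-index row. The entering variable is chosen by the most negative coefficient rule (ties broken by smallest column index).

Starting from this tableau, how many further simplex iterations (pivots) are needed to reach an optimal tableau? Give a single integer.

1

pivot: x3 in, s3 out → z = 590/9
No improving column remains; optimal.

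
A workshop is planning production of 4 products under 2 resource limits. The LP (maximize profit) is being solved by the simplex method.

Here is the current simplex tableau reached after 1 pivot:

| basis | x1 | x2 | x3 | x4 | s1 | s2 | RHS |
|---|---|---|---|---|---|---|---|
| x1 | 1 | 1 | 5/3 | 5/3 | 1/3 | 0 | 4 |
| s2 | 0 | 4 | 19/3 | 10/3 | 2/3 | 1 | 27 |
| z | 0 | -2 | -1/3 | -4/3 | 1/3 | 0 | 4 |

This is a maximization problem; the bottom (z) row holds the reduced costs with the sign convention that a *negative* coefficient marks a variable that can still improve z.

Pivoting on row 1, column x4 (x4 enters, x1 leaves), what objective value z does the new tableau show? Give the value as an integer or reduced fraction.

Minimum ratio for x4: 4/(5/3) = 12/5.
z changes by −(z-row coeff of x4)·ratio = −(-4/3)·(12/5) = 16/5.
New z = 4 + (16/5) = 36/5.

36/5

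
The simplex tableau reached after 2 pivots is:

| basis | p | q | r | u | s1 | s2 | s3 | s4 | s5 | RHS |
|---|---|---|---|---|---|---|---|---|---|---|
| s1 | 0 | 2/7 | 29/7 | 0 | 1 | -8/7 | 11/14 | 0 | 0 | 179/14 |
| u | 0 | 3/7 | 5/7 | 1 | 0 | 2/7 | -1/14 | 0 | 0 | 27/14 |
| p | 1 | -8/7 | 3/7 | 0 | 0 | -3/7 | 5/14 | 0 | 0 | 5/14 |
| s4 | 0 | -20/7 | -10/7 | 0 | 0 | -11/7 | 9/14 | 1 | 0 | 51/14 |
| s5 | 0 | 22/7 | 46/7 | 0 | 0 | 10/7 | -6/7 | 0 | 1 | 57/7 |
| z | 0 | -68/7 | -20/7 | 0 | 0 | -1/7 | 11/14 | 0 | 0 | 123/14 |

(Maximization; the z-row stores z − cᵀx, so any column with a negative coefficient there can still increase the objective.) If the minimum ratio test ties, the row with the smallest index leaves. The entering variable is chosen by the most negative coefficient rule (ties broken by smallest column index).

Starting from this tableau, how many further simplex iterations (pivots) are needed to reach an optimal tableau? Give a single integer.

2

pivot: q in, s5 out → z = 747/22
pivot: s3 in, s1 out → z = 1139/19
No improving column remains; optimal.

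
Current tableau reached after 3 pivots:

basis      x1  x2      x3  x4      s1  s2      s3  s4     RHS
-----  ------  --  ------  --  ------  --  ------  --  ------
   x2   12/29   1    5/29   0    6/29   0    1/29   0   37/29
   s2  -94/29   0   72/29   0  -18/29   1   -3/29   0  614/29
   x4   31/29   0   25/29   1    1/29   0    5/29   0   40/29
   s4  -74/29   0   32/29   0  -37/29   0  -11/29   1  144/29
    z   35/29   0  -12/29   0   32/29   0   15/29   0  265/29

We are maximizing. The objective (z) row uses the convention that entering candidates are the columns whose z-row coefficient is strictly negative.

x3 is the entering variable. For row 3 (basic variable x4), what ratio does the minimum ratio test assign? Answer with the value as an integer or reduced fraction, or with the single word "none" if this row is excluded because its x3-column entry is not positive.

Ratio = RHS / (x3 entry) = (40/29) / (25/29) = 8/5.

8/5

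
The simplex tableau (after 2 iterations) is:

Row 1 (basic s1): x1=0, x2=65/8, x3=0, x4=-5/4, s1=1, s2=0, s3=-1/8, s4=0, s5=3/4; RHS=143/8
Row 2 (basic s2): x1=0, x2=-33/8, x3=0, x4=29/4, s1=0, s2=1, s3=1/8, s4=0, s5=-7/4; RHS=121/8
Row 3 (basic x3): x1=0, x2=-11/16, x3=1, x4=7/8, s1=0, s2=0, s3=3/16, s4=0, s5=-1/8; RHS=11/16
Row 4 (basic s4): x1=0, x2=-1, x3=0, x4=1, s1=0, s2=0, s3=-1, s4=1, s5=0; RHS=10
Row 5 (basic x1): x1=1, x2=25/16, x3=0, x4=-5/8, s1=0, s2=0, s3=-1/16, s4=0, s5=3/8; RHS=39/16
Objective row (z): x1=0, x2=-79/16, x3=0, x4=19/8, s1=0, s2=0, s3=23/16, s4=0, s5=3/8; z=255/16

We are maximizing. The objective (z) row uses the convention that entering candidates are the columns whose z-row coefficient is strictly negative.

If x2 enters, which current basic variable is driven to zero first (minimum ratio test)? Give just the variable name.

x1

Ratios: row 1 (s1): (143/8)/(65/8) = 11/5; row 2 (s2): entry -33/8 ≤ 0, skip; row 3 (x3): entry -11/16 ≤ 0, skip; row 4 (s4): entry -1 ≤ 0, skip; row 5 (x1): (39/16)/(25/16) = 39/25.
Minimum ratio 39/25 is in the x1 row, so x1 leaves.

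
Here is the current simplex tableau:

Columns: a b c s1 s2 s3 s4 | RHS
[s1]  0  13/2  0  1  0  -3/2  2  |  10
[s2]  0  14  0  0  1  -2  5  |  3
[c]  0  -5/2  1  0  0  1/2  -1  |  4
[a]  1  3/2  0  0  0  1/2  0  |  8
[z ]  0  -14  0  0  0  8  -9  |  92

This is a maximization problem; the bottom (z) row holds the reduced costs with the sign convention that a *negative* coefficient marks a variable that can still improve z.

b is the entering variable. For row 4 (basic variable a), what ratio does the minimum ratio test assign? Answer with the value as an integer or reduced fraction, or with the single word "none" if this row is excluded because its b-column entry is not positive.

16/3

Ratio = RHS / (b entry) = 8 / (3/2) = 16/3.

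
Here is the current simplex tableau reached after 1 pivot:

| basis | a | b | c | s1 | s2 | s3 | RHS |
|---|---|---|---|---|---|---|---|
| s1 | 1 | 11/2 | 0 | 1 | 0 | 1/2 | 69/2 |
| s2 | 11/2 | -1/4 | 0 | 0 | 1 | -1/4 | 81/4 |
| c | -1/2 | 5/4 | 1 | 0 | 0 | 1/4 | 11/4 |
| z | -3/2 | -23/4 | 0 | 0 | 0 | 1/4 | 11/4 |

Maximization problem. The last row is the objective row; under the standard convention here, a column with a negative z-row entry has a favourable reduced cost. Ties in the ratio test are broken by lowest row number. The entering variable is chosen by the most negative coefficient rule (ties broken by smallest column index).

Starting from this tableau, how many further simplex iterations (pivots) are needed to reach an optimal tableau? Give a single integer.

pivot: b in, c out → z = 77/5
pivot: a in, s2 out → z = 811/27
No improving column remains; optimal.

2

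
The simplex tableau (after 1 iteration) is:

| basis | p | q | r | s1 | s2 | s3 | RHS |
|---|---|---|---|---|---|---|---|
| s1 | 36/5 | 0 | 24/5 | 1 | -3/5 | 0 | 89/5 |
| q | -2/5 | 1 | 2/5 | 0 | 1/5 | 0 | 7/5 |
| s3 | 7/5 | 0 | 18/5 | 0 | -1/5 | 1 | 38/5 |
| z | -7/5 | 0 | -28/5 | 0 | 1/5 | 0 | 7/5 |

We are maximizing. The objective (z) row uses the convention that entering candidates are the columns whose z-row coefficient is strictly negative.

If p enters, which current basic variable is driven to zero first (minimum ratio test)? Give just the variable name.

Ratios: row 1 (s1): (89/5)/(36/5) = 89/36; row 2 (q): entry -2/5 ≤ 0, skip; row 3 (s3): (38/5)/(7/5) = 38/7.
Minimum ratio 89/36 is in the s1 row, so s1 leaves.

s1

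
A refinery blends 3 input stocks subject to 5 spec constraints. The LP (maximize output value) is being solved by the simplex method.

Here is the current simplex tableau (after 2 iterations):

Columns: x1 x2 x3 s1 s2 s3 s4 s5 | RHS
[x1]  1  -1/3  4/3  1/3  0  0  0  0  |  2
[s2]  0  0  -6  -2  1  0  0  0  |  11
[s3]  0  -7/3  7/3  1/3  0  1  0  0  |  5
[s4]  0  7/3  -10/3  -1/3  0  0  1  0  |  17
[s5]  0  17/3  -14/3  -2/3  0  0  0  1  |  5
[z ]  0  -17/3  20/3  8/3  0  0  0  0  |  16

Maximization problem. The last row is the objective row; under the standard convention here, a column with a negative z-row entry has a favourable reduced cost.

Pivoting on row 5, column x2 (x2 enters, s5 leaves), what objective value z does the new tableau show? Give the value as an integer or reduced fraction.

Minimum ratio for x2: 5/(17/3) = 15/17.
z changes by −(z-row coeff of x2)·ratio = −(-17/3)·(15/17) = 5.
New z = 16 + 5 = 21.

21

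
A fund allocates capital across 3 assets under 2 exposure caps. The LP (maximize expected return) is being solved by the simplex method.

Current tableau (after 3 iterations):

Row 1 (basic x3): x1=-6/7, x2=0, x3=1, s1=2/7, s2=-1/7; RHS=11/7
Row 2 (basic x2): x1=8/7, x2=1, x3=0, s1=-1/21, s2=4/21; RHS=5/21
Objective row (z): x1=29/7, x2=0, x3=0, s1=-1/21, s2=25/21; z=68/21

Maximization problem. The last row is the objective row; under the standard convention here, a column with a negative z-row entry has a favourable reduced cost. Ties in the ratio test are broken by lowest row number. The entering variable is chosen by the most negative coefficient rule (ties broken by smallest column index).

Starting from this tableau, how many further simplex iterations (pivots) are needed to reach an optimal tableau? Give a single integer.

1

pivot: s1 in, x3 out → z = 7/2
No improving column remains; optimal.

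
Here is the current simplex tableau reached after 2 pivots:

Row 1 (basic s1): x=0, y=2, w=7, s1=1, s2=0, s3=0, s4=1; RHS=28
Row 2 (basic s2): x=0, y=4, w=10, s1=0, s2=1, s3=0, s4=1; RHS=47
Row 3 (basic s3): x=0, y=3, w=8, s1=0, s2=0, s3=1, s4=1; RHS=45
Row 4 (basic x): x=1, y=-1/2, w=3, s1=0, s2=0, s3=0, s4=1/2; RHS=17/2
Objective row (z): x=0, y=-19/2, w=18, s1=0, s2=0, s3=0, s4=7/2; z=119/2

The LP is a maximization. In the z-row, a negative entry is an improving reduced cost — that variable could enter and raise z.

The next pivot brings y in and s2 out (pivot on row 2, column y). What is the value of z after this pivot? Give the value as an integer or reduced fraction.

Minimum ratio for y: 47/4 = 47/4.
z changes by −(z-row coeff of y)·ratio = −(-19/2)·(47/4) = 893/8.
New z = 119/2 + (893/8) = 1369/8.

1369/8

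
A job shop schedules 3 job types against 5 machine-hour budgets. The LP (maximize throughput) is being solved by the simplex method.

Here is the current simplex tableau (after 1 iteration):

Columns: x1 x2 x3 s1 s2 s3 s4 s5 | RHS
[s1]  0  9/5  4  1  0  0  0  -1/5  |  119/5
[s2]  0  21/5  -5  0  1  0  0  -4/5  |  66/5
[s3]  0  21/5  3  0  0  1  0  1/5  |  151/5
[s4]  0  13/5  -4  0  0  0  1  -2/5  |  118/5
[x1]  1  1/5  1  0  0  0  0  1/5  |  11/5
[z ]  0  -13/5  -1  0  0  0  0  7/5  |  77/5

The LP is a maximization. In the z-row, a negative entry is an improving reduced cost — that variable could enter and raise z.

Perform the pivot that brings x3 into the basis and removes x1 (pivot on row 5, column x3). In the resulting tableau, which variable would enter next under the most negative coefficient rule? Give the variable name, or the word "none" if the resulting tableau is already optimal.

Pivot element 1. New z-row = old z-row − (-1)·(row 5/1).
Updated z-row coefficients: x1: 1, x2: -12/5, x3: 0, s1: 0, s2: 0, s3: 0, s4: 0, s5: 8/5.
The most negative is -12/5 in column x2, so x2 would enter next.

x2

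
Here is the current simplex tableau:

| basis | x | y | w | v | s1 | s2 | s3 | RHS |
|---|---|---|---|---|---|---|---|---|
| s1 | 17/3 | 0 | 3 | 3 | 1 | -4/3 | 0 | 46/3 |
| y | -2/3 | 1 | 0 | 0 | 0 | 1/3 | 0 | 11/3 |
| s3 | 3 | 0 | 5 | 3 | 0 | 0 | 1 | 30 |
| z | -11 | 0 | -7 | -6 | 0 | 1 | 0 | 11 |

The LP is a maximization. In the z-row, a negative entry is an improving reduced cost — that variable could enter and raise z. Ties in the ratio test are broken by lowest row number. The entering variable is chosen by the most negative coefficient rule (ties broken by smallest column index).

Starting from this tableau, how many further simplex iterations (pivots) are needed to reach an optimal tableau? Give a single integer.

pivot: x in, s1 out → z = 693/17
pivot: s2 in, y out → z = 90
No improving column remains; optimal.

2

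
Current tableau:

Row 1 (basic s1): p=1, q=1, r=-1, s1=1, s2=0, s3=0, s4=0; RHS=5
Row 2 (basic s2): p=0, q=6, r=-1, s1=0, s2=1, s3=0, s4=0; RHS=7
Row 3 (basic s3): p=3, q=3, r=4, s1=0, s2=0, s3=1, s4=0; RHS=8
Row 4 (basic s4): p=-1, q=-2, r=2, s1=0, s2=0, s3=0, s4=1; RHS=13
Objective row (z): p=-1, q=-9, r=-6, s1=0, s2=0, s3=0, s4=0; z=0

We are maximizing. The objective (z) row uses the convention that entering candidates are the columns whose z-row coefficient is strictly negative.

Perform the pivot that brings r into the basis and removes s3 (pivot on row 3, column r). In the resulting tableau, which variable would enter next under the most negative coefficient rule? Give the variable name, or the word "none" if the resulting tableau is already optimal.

Pivot element 4. New z-row = old z-row − (-6)·(row 3/4).
Updated z-row coefficients: p: 7/2, q: -9/2, r: 0, s1: 0, s2: 0, s3: 3/2, s4: 0.
The most negative is -9/2 in column q, so q would enter next.

q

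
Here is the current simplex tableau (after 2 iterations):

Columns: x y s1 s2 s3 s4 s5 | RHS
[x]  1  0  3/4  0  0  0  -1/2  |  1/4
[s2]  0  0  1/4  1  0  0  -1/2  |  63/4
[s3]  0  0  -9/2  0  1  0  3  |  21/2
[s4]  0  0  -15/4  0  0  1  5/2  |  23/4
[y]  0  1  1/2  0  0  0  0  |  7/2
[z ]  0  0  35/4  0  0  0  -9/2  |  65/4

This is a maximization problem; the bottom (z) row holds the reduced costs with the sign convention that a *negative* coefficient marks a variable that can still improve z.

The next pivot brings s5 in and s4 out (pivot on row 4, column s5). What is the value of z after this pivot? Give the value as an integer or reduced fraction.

133/5

Minimum ratio for s5: (23/4)/(5/2) = 23/10.
z changes by −(z-row coeff of s5)·ratio = −(-9/2)·(23/10) = 207/20.
New z = 65/4 + (207/20) = 133/5.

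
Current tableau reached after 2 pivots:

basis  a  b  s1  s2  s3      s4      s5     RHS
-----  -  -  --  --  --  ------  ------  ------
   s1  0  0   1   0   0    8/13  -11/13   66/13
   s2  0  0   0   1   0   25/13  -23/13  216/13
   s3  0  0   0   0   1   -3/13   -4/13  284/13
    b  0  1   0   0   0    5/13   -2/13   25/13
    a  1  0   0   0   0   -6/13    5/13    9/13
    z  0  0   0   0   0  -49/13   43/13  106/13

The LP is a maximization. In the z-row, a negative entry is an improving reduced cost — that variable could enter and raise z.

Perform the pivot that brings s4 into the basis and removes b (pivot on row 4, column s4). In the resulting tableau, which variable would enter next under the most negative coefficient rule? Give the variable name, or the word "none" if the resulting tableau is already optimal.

none

Pivot element 5/13. New z-row = old z-row − (-49/13)·(row 4/(5/13)).
Updated z-row coefficients: a: 0, b: 49/5, s1: 0, s2: 0, s3: 0, s4: 0, s5: 9/5.
No coefficient is strictly negative; the tableau after this pivot is optimal.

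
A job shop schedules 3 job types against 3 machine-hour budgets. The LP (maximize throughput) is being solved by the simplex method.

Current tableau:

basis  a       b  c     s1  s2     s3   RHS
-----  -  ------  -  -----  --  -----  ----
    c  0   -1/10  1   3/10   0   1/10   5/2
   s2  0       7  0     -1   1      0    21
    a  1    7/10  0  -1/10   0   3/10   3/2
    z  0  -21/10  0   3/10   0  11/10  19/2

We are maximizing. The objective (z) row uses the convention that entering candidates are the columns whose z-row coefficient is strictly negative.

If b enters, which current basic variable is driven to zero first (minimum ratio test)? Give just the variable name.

Ratios: row 1 (c): entry -1/10 ≤ 0, skip; row 2 (s2): 21/7 = 3; row 3 (a): (3/2)/(7/10) = 15/7.
Minimum ratio 15/7 is in the a row, so a leaves.

a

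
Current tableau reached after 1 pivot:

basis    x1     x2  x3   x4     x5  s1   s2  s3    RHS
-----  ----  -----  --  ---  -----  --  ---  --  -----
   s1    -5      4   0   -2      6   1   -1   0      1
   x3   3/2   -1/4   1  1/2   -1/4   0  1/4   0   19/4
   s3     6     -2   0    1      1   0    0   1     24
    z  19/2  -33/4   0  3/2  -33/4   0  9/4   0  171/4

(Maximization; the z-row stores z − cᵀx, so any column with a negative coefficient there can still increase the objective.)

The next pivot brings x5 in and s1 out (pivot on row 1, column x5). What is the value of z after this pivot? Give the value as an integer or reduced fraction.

Minimum ratio for x5: 1/6 = 1/6.
z changes by −(z-row coeff of x5)·ratio = −(-33/4)·(1/6) = 11/8.
New z = 171/4 + (11/8) = 353/8.

353/8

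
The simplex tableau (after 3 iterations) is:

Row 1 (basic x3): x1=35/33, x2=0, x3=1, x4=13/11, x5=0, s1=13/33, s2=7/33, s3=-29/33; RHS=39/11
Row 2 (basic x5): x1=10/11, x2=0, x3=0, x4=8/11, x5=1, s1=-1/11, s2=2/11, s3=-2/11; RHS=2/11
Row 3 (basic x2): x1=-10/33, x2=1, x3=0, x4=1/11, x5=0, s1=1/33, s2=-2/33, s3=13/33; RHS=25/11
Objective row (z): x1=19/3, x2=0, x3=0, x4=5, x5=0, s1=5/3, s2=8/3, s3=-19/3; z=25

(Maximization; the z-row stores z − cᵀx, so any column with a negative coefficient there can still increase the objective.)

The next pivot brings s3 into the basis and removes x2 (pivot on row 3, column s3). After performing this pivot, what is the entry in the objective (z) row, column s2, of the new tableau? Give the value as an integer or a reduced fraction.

22/13

Pivot element is row 3, column s3: 13/33.
Normalize row 3: new (row 3, s2) = (-2/33)/(13/33) = -2/13.
z-row ← z-row − (-19/3)·(new row 3): 8/3 − (-19/3)·(-2/13) = 22/13.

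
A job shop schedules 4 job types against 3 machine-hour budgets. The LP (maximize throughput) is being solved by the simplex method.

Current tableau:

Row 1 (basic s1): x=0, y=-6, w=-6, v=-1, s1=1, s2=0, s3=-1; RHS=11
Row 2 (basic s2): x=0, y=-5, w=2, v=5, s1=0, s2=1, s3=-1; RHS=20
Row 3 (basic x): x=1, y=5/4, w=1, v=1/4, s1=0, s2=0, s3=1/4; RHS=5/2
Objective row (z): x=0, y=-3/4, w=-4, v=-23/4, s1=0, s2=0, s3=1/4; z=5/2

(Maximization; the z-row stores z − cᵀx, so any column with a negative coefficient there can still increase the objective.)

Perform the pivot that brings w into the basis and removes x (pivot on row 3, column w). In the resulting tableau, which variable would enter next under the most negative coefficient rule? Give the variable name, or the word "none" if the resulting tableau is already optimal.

Pivot element 1. New z-row = old z-row − (-4)·(row 3/1).
Updated z-row coefficients: x: 4, y: 17/4, w: 0, v: -19/4, s1: 0, s2: 0, s3: 5/4.
The most negative is -19/4 in column v, so v would enter next.

v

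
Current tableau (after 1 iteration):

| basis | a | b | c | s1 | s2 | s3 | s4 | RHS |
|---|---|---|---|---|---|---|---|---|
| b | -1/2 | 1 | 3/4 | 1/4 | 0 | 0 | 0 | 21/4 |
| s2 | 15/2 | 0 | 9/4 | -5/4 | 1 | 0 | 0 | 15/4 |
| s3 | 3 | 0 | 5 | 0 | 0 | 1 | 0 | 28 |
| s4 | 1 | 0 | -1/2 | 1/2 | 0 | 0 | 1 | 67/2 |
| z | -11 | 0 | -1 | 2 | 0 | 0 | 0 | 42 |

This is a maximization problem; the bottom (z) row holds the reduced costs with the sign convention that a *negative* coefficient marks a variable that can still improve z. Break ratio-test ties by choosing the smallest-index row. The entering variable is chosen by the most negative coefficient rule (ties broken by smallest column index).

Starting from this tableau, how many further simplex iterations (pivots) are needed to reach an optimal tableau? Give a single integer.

1

pivot: a in, s2 out → z = 95/2
No improving column remains; optimal.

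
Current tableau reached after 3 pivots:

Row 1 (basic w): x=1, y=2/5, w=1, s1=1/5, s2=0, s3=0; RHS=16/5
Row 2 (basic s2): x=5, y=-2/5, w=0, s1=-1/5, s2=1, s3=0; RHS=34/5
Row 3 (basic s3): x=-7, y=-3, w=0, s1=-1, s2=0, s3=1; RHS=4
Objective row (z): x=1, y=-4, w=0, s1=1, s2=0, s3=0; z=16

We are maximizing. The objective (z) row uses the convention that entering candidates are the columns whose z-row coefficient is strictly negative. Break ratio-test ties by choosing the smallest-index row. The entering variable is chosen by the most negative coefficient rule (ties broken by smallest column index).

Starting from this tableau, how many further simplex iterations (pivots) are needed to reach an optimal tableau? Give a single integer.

1

pivot: y in, w out → z = 48
No improving column remains; optimal.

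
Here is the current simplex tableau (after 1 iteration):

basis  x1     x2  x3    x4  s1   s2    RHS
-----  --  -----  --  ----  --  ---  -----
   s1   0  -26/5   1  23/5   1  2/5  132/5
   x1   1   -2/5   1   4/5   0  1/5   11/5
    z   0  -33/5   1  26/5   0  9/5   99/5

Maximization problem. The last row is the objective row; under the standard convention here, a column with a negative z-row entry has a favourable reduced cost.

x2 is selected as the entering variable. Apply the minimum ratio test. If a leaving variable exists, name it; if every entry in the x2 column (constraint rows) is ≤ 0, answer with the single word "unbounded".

x2-column entries: row 1: -26/5, row 2: -2/5. All ≤ 0, so x2 can increase without bound; the LP is unbounded in this direction.

unbounded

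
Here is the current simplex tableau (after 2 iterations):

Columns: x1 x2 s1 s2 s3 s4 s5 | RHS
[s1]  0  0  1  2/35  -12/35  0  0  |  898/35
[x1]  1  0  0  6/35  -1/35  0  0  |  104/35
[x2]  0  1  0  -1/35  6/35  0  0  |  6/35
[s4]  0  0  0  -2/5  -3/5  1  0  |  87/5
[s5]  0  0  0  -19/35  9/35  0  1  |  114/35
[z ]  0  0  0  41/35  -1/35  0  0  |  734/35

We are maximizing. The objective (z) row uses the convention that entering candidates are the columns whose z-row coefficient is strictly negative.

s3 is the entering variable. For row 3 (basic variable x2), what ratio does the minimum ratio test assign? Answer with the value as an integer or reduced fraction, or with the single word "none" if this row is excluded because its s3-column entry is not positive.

1

Ratio = RHS / (s3 entry) = (6/35) / (6/35) = 1.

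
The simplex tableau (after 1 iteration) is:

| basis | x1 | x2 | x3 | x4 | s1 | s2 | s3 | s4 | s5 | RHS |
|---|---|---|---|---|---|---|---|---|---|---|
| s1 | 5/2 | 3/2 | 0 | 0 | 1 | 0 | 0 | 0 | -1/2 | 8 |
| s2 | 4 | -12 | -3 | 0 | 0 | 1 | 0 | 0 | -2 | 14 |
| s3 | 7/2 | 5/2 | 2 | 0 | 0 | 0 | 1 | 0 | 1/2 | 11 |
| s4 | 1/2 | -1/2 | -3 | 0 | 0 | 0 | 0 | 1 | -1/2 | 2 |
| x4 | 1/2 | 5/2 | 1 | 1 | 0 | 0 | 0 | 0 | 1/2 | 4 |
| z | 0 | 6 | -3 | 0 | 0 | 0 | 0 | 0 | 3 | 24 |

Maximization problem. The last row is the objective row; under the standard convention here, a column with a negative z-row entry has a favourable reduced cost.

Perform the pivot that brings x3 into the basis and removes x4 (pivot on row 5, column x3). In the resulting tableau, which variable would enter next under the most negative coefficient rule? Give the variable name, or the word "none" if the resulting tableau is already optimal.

Pivot element 1. New z-row = old z-row − (-3)·(row 5/1).
Updated z-row coefficients: x1: 3/2, x2: 27/2, x3: 0, x4: 3, s1: 0, s2: 0, s3: 0, s4: 0, s5: 9/2.
No coefficient is strictly negative; the tableau after this pivot is optimal.

none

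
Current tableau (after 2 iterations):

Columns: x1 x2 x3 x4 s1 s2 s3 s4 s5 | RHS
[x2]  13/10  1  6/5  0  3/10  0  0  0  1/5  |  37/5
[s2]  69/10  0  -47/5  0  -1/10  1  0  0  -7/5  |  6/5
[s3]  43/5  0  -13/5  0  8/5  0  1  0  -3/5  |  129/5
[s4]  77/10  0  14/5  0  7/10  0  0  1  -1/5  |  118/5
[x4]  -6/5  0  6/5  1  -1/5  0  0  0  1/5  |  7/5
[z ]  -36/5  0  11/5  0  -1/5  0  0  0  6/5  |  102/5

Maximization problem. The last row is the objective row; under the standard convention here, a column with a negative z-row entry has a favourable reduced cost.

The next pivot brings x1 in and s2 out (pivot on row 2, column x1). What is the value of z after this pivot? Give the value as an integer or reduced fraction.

498/23

Minimum ratio for x1: (6/5)/(69/10) = 4/23.
z changes by −(z-row coeff of x1)·ratio = −(-36/5)·(4/23) = 144/115.
New z = 102/5 + (144/115) = 498/23.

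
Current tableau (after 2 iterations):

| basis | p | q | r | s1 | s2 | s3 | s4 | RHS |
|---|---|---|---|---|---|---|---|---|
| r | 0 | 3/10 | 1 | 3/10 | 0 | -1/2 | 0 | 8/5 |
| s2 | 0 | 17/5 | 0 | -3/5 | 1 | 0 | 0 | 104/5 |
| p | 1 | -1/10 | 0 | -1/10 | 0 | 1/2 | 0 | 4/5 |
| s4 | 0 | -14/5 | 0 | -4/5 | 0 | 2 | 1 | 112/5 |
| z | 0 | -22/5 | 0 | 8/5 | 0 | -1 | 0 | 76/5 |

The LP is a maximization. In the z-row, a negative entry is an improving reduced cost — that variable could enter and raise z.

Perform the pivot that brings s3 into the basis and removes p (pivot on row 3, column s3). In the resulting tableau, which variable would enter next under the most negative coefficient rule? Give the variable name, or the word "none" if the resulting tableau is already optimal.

Pivot element 1/2. New z-row = old z-row − (-1)·(row 3/(1/2)).
Updated z-row coefficients: p: 2, q: -23/5, r: 0, s1: 7/5, s2: 0, s3: 0, s4: 0.
The most negative is -23/5 in column q, so q would enter next.

q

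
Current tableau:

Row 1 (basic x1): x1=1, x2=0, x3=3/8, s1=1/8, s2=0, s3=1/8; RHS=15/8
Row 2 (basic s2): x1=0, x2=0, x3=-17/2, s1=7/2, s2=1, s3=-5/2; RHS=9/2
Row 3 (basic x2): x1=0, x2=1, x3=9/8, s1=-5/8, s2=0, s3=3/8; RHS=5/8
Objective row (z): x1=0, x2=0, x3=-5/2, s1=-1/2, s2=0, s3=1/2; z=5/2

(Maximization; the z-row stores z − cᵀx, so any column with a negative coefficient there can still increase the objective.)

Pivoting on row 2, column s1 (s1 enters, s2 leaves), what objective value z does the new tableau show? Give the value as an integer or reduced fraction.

22/7

Minimum ratio for s1: (9/2)/(7/2) = 9/7.
z changes by −(z-row coeff of s1)·ratio = −(-1/2)·(9/7) = 9/14.
New z = 5/2 + (9/14) = 22/7.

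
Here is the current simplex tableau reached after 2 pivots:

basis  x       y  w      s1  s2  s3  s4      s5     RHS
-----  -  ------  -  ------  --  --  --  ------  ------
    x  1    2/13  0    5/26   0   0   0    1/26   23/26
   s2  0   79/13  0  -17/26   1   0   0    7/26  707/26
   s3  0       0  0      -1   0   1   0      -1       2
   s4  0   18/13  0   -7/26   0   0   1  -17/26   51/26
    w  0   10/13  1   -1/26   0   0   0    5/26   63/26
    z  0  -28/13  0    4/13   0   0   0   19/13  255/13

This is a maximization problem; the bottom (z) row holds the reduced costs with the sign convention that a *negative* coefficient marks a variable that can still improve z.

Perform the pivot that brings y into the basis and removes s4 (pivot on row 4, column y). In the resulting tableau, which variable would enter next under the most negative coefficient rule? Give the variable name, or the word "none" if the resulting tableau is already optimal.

Pivot element 18/13. New z-row = old z-row − (-28/13)·(row 4/(18/13)).
Updated z-row coefficients: x: 0, y: 0, w: 0, s1: -1/9, s2: 0, s3: 0, s4: 14/9, s5: 4/9.
The most negative is -1/9 in column s1, so s1 would enter next.

s1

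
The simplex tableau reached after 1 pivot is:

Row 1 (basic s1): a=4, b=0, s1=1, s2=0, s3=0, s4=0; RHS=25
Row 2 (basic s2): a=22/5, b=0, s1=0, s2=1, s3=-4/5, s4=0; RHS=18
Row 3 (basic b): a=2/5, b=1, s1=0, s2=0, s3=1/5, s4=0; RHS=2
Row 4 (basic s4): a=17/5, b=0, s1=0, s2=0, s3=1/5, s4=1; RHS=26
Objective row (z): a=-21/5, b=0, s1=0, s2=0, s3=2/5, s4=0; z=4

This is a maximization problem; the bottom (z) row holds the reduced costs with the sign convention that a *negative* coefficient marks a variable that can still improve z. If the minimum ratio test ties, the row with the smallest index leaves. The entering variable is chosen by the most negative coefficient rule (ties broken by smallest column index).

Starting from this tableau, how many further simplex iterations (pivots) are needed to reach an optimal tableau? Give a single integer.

pivot: a in, s2 out → z = 233/11
pivot: s3 in, b out → z = 65/3
No improving column remains; optimal.

2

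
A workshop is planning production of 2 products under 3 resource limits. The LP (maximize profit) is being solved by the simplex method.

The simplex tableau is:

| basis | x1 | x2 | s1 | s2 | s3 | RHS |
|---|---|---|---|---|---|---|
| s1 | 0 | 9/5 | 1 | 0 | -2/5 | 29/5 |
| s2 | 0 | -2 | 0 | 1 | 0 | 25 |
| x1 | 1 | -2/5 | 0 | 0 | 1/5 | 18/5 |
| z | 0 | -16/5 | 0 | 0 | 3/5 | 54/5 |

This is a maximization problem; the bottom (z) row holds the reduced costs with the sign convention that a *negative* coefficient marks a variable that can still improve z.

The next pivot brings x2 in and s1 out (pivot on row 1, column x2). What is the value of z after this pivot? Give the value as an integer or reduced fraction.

Minimum ratio for x2: (29/5)/(9/5) = 29/9.
z changes by −(z-row coeff of x2)·ratio = −(-16/5)·(29/9) = 464/45.
New z = 54/5 + (464/45) = 190/9.

190/9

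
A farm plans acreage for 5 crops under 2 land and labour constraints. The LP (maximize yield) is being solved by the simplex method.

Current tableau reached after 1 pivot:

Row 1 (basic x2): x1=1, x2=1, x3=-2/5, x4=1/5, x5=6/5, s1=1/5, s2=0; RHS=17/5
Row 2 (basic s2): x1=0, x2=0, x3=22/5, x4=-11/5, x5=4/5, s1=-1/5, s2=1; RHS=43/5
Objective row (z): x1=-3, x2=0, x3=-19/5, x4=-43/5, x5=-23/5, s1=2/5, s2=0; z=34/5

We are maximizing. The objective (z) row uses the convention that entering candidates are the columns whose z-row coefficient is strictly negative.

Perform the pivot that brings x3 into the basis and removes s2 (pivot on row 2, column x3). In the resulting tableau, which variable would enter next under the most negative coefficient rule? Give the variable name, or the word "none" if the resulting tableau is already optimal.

x4

Pivot element 22/5. New z-row = old z-row − (-19/5)·(row 2/(22/5)).
Updated z-row coefficients: x1: -3, x2: 0, x3: 0, x4: -21/2, x5: -43/11, s1: 5/22, s2: 19/22.
The most negative is -21/2 in column x4, so x4 would enter next.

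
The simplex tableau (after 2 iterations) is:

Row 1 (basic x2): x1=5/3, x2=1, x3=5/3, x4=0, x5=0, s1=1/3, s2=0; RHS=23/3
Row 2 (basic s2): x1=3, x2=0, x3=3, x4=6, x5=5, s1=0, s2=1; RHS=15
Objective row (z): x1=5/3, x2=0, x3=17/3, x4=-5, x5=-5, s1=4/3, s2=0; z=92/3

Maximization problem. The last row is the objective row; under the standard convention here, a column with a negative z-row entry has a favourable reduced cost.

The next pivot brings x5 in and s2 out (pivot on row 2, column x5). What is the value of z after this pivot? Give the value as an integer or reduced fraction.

137/3

Minimum ratio for x5: 15/5 = 3.
z changes by −(z-row coeff of x5)·ratio = −(-5)·3 = 15.
New z = 92/3 + 15 = 137/3.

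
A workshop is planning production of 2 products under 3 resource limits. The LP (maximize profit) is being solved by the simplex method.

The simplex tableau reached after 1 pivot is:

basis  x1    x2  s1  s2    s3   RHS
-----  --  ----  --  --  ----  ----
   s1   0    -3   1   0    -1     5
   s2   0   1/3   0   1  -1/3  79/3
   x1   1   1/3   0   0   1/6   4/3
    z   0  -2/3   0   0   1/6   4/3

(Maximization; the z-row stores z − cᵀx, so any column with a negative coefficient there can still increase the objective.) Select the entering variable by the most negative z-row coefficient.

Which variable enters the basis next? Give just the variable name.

x2

Objective-row coefficients: x1: 0, x2: -2/3, s1: 0, s2: 0, s3: 1/6.
The most negative is -2/3 in column x2, so x2 enters.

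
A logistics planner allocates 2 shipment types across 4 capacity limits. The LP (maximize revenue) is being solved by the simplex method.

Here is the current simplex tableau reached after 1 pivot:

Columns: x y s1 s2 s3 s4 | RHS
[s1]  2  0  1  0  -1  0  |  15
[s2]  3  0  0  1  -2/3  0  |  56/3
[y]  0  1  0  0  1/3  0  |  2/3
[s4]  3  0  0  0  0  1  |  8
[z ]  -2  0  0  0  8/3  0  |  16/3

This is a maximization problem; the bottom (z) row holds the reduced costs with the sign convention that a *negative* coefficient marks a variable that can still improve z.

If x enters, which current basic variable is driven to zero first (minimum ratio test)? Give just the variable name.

Ratios: row 1 (s1): 15/2 = 15/2; row 2 (s2): (56/3)/3 = 56/9; row 3 (y): entry 0 ≤ 0, skip; row 4 (s4): 8/3 = 8/3.
Minimum ratio 8/3 is in the s4 row, so s4 leaves.

s4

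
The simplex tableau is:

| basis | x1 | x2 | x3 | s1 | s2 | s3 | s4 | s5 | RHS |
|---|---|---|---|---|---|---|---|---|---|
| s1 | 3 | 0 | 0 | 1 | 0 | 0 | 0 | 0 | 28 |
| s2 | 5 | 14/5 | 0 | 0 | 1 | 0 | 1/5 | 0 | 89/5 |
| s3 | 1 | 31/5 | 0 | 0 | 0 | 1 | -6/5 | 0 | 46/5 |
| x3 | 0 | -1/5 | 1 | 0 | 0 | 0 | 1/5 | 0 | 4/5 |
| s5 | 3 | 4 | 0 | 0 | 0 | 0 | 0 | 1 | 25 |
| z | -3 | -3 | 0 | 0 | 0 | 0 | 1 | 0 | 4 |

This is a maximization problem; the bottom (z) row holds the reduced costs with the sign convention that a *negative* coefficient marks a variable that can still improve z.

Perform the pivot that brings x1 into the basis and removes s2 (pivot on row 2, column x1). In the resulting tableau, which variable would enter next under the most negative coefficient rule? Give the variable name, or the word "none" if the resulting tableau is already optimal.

x2

Pivot element 5. New z-row = old z-row − (-3)·(row 2/5).
Updated z-row coefficients: x1: 0, x2: -33/25, x3: 0, s1: 0, s2: 3/5, s3: 0, s4: 28/25, s5: 0.
The most negative is -33/25 in column x2, so x2 would enter next.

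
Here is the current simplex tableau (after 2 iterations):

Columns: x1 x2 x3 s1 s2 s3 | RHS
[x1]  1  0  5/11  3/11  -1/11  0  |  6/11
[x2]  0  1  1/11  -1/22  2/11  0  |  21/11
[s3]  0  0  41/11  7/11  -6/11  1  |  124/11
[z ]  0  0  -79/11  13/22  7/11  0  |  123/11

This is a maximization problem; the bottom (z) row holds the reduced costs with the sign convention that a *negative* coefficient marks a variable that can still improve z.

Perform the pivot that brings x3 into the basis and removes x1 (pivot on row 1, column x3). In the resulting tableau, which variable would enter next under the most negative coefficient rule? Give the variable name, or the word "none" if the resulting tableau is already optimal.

Pivot element 5/11. New z-row = old z-row − (-79/11)·(row 1/(5/11)).
Updated z-row coefficients: x1: 79/5, x2: 0, x3: 0, s1: 49/10, s2: -4/5, s3: 0.
The most negative is -4/5 in column s2, so s2 would enter next.

s2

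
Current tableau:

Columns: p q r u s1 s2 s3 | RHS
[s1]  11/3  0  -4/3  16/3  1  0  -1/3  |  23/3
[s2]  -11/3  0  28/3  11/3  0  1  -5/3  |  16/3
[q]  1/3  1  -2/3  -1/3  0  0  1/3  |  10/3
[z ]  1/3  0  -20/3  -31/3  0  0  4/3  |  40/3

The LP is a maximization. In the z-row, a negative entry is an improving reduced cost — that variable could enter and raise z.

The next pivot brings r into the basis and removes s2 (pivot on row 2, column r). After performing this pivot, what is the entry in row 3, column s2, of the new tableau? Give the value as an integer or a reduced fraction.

1/14

Pivot element is row 2, column r: 28/3.
Normalize row 2: new (row 2, s2) = 1/(28/3) = 3/28.
row 3 ← row 3 − (-2/3)·(new row 2): 0 − (-2/3)·(3/28) = 1/14.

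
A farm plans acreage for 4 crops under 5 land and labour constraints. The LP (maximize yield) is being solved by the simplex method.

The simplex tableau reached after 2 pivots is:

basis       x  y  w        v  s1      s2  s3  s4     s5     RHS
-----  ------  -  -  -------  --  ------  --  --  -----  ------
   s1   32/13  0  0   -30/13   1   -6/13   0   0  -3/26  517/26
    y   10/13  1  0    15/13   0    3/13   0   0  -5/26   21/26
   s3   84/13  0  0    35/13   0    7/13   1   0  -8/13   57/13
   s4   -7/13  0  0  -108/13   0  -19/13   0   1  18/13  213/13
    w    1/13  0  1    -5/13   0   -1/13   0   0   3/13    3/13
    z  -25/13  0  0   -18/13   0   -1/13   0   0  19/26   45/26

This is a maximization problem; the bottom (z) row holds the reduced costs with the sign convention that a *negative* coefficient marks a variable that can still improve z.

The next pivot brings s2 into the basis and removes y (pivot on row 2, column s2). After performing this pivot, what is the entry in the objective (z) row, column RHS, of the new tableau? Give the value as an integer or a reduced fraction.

2

Pivot element is row 2, column s2: 3/13.
Normalize row 2: new (row 2, RHS) = (21/26)/(3/13) = 7/2.
z-row ← z-row − (-1/13)·(new row 2): 45/26 − (-1/13)·(7/2) = 2.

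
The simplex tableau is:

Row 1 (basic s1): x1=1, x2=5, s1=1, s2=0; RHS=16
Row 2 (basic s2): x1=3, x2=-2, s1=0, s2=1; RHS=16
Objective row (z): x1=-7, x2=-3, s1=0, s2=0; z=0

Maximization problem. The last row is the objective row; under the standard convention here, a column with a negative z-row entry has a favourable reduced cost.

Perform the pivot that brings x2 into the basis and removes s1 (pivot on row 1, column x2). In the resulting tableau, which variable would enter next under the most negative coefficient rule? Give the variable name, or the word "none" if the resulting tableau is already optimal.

x1

Pivot element 5. New z-row = old z-row − (-3)·(row 1/5).
Updated z-row coefficients: x1: -32/5, x2: 0, s1: 3/5, s2: 0.
The most negative is -32/5 in column x1, so x1 would enter next.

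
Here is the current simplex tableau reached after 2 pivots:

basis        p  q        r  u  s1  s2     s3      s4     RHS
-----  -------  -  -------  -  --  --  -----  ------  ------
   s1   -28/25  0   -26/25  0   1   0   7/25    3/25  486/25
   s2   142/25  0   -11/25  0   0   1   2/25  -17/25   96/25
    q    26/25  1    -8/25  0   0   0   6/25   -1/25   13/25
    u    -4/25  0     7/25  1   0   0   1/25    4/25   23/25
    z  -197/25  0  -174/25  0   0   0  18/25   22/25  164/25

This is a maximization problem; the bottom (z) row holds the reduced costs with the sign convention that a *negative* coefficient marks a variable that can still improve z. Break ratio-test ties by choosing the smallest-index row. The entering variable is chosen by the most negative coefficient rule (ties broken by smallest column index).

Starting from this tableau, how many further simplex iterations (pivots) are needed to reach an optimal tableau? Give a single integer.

3

pivot: p in, q out → z = 21/2
pivot: r in, s2 out → z = 601/34
pivot: q in, u out → z = 1557/38
No improving column remains; optimal.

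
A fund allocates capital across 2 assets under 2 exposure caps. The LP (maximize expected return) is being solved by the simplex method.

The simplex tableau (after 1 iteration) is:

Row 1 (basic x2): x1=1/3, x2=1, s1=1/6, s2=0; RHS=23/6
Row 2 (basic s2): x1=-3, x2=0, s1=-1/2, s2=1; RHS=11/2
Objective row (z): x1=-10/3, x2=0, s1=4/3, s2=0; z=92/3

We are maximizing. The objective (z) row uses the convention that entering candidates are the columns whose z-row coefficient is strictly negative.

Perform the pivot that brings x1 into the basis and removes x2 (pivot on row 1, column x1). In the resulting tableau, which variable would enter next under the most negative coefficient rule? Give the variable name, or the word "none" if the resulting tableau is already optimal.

Pivot element 1/3. New z-row = old z-row − (-10/3)·(row 1/(1/3)).
Updated z-row coefficients: x1: 0, x2: 10, s1: 3, s2: 0.
No coefficient is strictly negative; the tableau after this pivot is optimal.

none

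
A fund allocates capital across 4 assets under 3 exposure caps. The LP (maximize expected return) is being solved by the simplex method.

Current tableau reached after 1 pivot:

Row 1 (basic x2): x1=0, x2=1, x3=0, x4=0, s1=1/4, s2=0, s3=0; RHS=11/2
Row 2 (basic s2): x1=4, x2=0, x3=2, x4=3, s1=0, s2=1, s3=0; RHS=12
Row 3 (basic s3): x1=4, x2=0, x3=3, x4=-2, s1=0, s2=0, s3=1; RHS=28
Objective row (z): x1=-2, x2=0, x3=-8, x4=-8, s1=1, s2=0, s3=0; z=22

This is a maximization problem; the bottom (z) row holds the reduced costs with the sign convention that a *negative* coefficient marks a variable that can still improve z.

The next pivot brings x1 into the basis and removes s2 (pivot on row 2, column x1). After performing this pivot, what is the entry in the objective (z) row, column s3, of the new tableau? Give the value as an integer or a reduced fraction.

Pivot element is row 2, column x1: 4.
Normalize row 2: new (row 2, s3) = 0/4 = 0.
z-row ← z-row − (-2)·(new row 2): 0 − (-2)·0 = 0.

0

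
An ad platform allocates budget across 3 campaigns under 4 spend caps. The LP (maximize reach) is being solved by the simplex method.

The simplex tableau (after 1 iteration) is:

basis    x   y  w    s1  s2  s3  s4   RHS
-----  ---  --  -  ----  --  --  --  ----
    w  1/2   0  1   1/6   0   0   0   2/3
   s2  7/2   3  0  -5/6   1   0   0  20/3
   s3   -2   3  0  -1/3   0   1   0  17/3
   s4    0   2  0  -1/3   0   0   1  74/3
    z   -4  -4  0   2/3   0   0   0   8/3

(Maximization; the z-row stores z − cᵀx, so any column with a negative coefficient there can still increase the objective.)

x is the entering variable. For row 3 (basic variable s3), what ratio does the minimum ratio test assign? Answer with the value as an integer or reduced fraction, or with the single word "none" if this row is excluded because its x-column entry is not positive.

The x entry in row 3 is -2 ≤ 0, so this row gives no ratio.

none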